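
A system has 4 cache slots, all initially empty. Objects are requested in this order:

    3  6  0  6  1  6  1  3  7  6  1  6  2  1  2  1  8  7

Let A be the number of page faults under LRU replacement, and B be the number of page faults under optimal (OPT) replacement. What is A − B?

Under LRU: F F F . F . . . F . . . F . . . F F → 8 faults.
Under OPT: F F F . F . . . F . . . F . . . F . → 7 faults.
A − B = 8 − 7 = 1.

1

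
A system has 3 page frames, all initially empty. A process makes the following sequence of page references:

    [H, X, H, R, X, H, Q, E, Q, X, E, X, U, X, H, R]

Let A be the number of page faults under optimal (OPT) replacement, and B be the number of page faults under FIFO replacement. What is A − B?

-1

Under OPT: F F . F . . F F . . . . F . F F → 8 faults.
Under FIFO: F F . F . . F F . F . . F . F F → 9 faults.
A − B = 8 − 9 = -1.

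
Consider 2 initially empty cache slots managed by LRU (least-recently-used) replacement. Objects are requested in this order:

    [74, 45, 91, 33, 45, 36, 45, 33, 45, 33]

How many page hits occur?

3

74: fault, frames (74)
45: fault, frames (74 45)
91: fault, evict 74, frames (45 91)
33: fault, evict 45, frames (91 33)
45: fault, evict 91, frames (33 45)
36: fault, evict 33, frames (45 36)
45: hit
33: fault, evict 36, frames (45 33)
45: hit
33: hit
Hits: 3.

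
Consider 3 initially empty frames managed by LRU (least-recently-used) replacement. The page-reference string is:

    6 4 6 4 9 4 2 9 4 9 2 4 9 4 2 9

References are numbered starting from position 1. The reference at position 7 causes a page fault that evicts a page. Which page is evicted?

6

pos 1: 6: miss, frames {6}
pos 2: 4: miss, frames {6,4}
pos 3: 6: hit
pos 4: 4: hit
pos 5: 9: miss, frames {6,4,9}
pos 6: 4: hit
pos 7: 2: miss, evict 6, frames {9,4,2}
At position 7, page 6 is evicted.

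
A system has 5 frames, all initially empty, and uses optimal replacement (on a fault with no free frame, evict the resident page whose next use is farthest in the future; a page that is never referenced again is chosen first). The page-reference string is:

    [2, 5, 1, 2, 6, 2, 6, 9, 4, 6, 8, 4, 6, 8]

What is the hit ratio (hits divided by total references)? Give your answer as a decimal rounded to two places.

0.50

2: fault, frames (2)
5: fault, frames (2 5)
1: fault, frames (2 5 1)
2: hit
6: fault, frames (2 5 1 6)
2: hit
6: hit
9: fault, frames (2 5 1 6 9)
4: fault, evict 9, frames (2 5 1 6 4)
6: hit
8: fault, evict 1, frames (2 5 6 4 8)
4: hit
6: hit
8: hit
Hits: 7 of 14 references → 7/14 = 0.5000.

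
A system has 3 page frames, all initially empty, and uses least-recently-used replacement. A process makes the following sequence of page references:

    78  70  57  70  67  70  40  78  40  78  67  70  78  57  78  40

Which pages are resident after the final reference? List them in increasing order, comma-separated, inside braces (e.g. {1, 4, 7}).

{40, 57, 78}

78 -> fault, frames {78}
70 -> fault, frames {78,70}
57 -> fault, frames {78,70,57}
70 -> hit
67 -> fault, evict 78, frames {57,70,67}
70 -> hit
40 -> fault, evict 57, frames {67,70,40}
78 -> fault, evict 67, frames {70,40,78}
40 -> hit
78 -> hit
67 -> fault, evict 70, frames {40,78,67}
70 -> fault, evict 40, frames {78,67,70}
78 -> hit
57 -> fault, evict 67, frames {70,78,57}
78 -> hit
40 -> fault, evict 70, frames {57,78,40}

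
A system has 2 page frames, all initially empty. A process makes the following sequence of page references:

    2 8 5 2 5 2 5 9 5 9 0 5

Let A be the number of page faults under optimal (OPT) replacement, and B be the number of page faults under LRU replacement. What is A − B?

Under OPT: F F F . . . . F . . F . → 5 faults.
Under LRU: F F F F . . . F . . F F → 7 faults.
A − B = 5 − 7 = -2.

-2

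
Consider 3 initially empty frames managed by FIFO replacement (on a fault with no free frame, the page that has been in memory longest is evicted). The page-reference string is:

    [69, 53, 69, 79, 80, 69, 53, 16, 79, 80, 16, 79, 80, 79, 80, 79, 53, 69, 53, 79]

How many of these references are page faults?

12

69 -> fault, frames {69}
53 -> fault, frames {69,53}
69 -> hit
79 -> fault, frames {69,53,79}
80 -> fault, evict 69, frames {53,79,80}
69 -> fault, evict 53, frames {79,80,69}
53 -> fault, evict 79, frames {80,69,53}
16 -> fault, evict 80, frames {69,53,16}
79 -> fault, evict 69, frames {53,16,79}
80 -> fault, evict 53, frames {16,79,80}
16 -> hit
79 -> hit
80 -> hit
79 -> hit
80 -> hit
79 -> hit
53 -> fault, evict 16, frames {79,80,53}
69 -> fault, evict 79, frames {80,53,69}
53 -> hit
79 -> fault, evict 80, frames {53,69,79}
Page faults: 12.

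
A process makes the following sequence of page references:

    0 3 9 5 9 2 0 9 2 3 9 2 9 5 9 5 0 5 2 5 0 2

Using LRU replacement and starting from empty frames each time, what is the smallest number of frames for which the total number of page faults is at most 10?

f=1: 22 faults
f=2: 16 faults
f=3: 10 faults
f=4: 9 faults
f=5: 5 faults
Smallest f with faults ≤ 10 is 3.

3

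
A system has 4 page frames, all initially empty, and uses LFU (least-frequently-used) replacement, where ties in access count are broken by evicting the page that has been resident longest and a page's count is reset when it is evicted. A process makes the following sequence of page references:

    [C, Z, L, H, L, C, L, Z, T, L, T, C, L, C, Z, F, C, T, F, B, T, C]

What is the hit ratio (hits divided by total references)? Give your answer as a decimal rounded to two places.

0.55

C -> fault, frames {C}
Z -> fault, frames {C,Z}
L -> fault, frames {C,Z,L}
H -> fault, frames {C,Z,L,H}
L -> hit
C -> hit
L -> hit
Z -> hit
T -> fault, evict H, frames {C,Z,L,T}
L -> hit
T -> hit
C -> hit
L -> hit
C -> hit
Z -> hit
F -> fault, evict T, frames {C,Z,L,F}
C -> hit
T -> fault, evict F, frames {C,Z,L,T}
F -> fault, evict T, frames {C,Z,L,F}
B -> fault, evict F, frames {C,Z,L,B}
T -> fault, evict B, frames {C,Z,L,T}
C -> hit
Hits: 12 of 22 references → 12/22 = 0.5455.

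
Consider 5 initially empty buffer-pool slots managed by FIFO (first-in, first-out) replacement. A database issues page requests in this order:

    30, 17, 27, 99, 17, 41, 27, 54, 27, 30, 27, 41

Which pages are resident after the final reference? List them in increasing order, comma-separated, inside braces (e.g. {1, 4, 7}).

{27, 30, 41, 54, 99}

30: miss, frames [30]
17: miss, frames [30, 17]
27: miss, frames [30, 17, 27]
99: miss, frames [30, 17, 27, 99]
17: hit
41: miss, frames [30, 17, 27, 99, 41]
27: hit
54: miss, evict 30, frames [17, 27, 99, 41, 54]
27: hit
30: miss, evict 17, frames [27, 99, 41, 54, 30]
27: hit
41: hit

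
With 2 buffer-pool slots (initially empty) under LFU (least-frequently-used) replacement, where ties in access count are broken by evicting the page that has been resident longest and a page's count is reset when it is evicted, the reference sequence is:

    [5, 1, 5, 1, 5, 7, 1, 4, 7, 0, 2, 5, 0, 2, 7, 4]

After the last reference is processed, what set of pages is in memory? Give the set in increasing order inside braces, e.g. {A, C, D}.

5 → miss, frames {5}
1 → miss, frames {5,1}
5 → hit
1 → hit
5 → hit
7 → miss, evict 1, frames {5,7}
1 → miss, evict 7, frames {5,1}
4 → miss, evict 1, frames {5,4}
7 → miss, evict 4, frames {5,7}
0 → miss, evict 7, frames {5,0}
2 → miss, evict 0, frames {5,2}
5 → hit
0 → miss, evict 2, frames {5,0}
2 → miss, evict 0, frames {5,2}
7 → miss, evict 2, frames {5,7}
4 → miss, evict 7, frames {5,4}

{4, 5}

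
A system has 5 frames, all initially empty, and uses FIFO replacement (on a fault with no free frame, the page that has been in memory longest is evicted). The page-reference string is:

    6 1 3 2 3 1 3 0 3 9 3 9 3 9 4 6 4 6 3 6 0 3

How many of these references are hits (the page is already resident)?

13

6 → fault, frames {6}
1 → fault, frames {6,1}
3 → fault, frames {6,1,3}
2 → fault, frames {6,1,3,2}
3 → hit
1 → hit
3 → hit
0 → fault, frames {6,1,3,2,0}
3 → hit
9 → fault, evict 6, frames {1,3,2,0,9}
3 → hit
9 → hit
3 → hit
9 → hit
4 → fault, evict 1, frames {3,2,0,9,4}
6 → fault, evict 3, frames {2,0,9,4,6}
4 → hit
6 → hit
3 → fault, evict 2, frames {0,9,4,6,3}
6 → hit
0 → hit
3 → hit
Hits: 13.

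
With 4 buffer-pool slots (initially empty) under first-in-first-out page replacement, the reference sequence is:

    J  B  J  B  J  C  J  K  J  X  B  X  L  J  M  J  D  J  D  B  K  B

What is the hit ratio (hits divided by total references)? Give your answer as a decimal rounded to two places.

0.50

J -> miss, frames [J]
B -> miss, frames [J, B]
J -> hit
B -> hit
J -> hit
C -> miss, frames [J, B, C]
J -> hit
K -> miss, frames [J, B, C, K]
J -> hit
X -> miss, evict J, frames [B, C, K, X]
B -> hit
X -> hit
L -> miss, evict B, frames [C, K, X, L]
J -> miss, evict C, frames [K, X, L, J]
M -> miss, evict K, frames [X, L, J, M]
J -> hit
D -> miss, evict X, frames [L, J, M, D]
J -> hit
D -> hit
B -> miss, evict L, frames [J, M, D, B]
K -> miss, evict J, frames [M, D, B, K]
B -> hit
Hits: 11 of 22 references → 11/22 = 0.5000.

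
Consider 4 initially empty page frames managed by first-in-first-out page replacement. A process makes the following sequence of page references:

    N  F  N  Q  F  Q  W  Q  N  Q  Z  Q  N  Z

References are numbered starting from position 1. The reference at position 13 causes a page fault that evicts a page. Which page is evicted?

F

pos 1: N -> miss, frames (N)
pos 2: F -> miss, frames (N F)
pos 3: N -> hit
pos 4: Q -> miss, frames (N F Q)
pos 5: F -> hit
pos 6: Q -> hit
pos 7: W -> miss, frames (N F Q W)
pos 8: Q -> hit
pos 9: N -> hit
pos 10: Q -> hit
pos 11: Z -> miss, evict N, frames (F Q W Z)
pos 12: Q -> hit
pos 13: N -> miss, evict F, frames (Q W Z N)
At position 13, page F is evicted.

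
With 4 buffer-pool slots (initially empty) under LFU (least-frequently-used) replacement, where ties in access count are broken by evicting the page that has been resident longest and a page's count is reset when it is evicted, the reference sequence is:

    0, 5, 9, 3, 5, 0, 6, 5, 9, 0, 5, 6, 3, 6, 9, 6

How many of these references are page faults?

8

0: fault, frames [0]
5: fault, frames [0, 5]
9: fault, frames [0, 5, 9]
3: fault, frames [0, 5, 9, 3]
5: hit
0: hit
6: fault, evict 9, frames [0, 5, 3, 6]
5: hit
9: fault, evict 3, frames [0, 5, 6, 9]
0: hit
5: hit
6: hit
3: fault, evict 9, frames [0, 5, 6, 3]
6: hit
9: fault, evict 3, frames [0, 5, 6, 9]
6: hit
Page faults: 8.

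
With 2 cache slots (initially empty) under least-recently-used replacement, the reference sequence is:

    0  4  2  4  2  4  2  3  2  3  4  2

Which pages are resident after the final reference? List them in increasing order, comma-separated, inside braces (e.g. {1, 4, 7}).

0 → miss, frames [0]
4 → miss, frames [0, 4]
2 → miss, evict 0, frames [4, 2]
4 → hit
2 → hit
4 → hit
2 → hit
3 → miss, evict 4, frames [2, 3]
2 → hit
3 → hit
4 → miss, evict 2, frames [3, 4]
2 → miss, evict 3, frames [4, 2]

{2, 4}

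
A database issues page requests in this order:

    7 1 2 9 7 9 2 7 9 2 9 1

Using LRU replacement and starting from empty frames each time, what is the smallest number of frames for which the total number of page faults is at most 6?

3

f=1: 12 faults
f=2: 10 faults
f=3: 6 faults
f=4: 4 faults
Smallest f with faults ≤ 6 is 3.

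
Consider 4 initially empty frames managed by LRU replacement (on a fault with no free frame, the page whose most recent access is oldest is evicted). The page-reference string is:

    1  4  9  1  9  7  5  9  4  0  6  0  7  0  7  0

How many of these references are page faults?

1: fault, frames [1]
4: fault, frames [1, 4]
9: fault, frames [1, 4, 9]
1: hit
9: hit
7: fault, frames [4, 1, 9, 7]
5: fault, evict 4, frames [1, 9, 7, 5]
9: hit
4: fault, evict 1, frames [7, 5, 9, 4]
0: fault, evict 7, frames [5, 9, 4, 0]
6: fault, evict 5, frames [9, 4, 0, 6]
0: hit
7: fault, evict 9, frames [4, 6, 0, 7]
0: hit
7: hit
0: hit
Page faults: 9.

9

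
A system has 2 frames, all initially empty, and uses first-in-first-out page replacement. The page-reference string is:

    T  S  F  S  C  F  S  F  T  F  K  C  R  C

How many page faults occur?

10

T → fault, frames {T}
S → fault, frames {T,S}
F → fault, evict T, frames {S,F}
S → hit
C → fault, evict S, frames {F,C}
F → hit
S → fault, evict F, frames {C,S}
F → fault, evict C, frames {S,F}
T → fault, evict S, frames {F,T}
F → hit
K → fault, evict F, frames {T,K}
C → fault, evict T, frames {K,C}
R → fault, evict K, frames {C,R}
C → hit
Page faults: 10.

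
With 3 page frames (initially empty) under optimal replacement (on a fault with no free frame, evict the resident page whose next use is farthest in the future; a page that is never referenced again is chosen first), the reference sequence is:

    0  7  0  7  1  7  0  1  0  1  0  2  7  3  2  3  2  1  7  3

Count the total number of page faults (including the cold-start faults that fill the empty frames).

6

0 -> miss, frames (0)
7 -> miss, frames (0 7)
0 -> hit
7 -> hit
1 -> miss, frames (0 7 1)
7 -> hit
0 -> hit
1 -> hit
0 -> hit
1 -> hit
0 -> hit
2 -> miss, evict 0, frames (7 1 2)
7 -> hit
3 -> miss, evict 7, frames (1 2 3)
2 -> hit
3 -> hit
2 -> hit
1 -> hit
7 -> miss, evict 2, frames (1 3 7)
3 -> hit
Page faults: 6.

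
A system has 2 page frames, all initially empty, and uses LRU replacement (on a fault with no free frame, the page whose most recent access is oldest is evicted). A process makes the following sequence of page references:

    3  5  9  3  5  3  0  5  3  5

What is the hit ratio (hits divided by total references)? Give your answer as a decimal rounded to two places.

3: miss, frames [3]
5: miss, frames [3, 5]
9: miss, evict 3, frames [5, 9]
3: miss, evict 5, frames [9, 3]
5: miss, evict 9, frames [3, 5]
3: hit
0: miss, evict 5, frames [3, 0]
5: miss, evict 3, frames [0, 5]
3: miss, evict 0, frames [5, 3]
5: hit
Hits: 2 of 10 references → 2/10 = 0.2000.

0.20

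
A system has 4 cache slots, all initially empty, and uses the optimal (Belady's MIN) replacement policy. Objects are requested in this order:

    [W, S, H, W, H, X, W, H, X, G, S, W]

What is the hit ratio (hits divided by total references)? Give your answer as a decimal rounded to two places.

0.58

W -> fault, frames {W}
S -> fault, frames {W,S}
H -> fault, frames {W,S,H}
W -> hit
H -> hit
X -> fault, frames {W,S,H,X}
W -> hit
H -> hit
X -> hit
G -> fault, evict X, frames {W,S,H,G}
S -> hit
W -> hit
Hits: 7 of 12 references → 7/12 = 0.5833.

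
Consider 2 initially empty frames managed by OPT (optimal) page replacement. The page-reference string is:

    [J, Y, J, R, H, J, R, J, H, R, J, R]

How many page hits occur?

5

J: fault, frames (J)
Y: fault, frames (J Y)
J: hit
R: fault, evict Y, frames (J R)
H: fault, evict R, frames (J H)
J: hit
R: fault, evict H, frames (J R)
J: hit
H: fault, evict J, frames (R H)
R: hit
J: fault, evict H, frames (R J)
R: hit
Hits: 5.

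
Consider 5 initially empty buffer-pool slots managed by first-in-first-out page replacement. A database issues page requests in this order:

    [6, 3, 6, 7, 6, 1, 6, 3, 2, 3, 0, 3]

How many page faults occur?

6

6 → miss, frames {6}
3 → miss, frames {6,3}
6 → hit
7 → miss, frames {6,3,7}
6 → hit
1 → miss, frames {6,3,7,1}
6 → hit
3 → hit
2 → miss, frames {6,3,7,1,2}
3 → hit
0 → miss, evict 6, frames {3,7,1,2,0}
3 → hit
Page faults: 6.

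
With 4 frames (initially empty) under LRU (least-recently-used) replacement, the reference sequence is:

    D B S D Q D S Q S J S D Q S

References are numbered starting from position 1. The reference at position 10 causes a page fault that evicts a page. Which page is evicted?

pos 1: D -> fault, frames [D]
pos 2: B -> fault, frames [D, B]
pos 3: S -> fault, frames [D, B, S]
pos 4: D -> hit
pos 5: Q -> fault, frames [B, S, D, Q]
pos 6: D -> hit
pos 7: S -> hit
pos 8: Q -> hit
pos 9: S -> hit
pos 10: J -> fault, evict B, frames [D, Q, S, J]
At position 10, page B is evicted.

B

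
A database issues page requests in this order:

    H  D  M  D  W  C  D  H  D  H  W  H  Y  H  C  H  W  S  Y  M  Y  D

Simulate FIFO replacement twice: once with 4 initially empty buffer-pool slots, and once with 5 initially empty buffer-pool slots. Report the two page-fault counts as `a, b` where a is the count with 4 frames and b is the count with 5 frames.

4 frames: F F F . F F . F F . . . F . . . F F . F . F → 12 faults.
5 frames: F F F . F F . . . . . . F F . . . F . F . F → 10 faults.
10 < 12: adding a frame reduced faults, as is typical.

12, 10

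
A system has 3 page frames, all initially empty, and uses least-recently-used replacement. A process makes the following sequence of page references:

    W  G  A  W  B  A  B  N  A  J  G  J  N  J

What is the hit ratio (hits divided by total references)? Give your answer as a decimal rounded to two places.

W → miss, frames (W)
G → miss, frames (W G)
A → miss, frames (W G A)
W → hit
B → miss, evict G, frames (A W B)
A → hit
B → hit
N → miss, evict W, frames (A B N)
A → hit
J → miss, evict B, frames (N A J)
G → miss, evict N, frames (A J G)
J → hit
N → miss, evict A, frames (G J N)
J → hit
Hits: 6 of 14 references → 6/14 = 0.4286.

0.43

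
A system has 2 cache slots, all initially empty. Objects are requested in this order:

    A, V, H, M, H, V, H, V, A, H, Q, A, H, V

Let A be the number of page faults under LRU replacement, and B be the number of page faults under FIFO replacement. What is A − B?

1

Under LRU: F F F F . F . . F F F F F F → 11 faults.
Under FIFO: F F F F . F F . F . F . F F → 10 faults.
A − B = 11 − 10 = 1.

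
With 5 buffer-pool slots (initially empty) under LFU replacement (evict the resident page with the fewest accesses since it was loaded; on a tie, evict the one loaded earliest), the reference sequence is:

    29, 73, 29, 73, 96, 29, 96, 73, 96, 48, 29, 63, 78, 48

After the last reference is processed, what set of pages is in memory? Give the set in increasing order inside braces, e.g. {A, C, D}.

{29, 48, 73, 78, 96}

29 -> miss, frames [29]
73 -> miss, frames [29, 73]
29 -> hit
73 -> hit
96 -> miss, frames [29, 73, 96]
29 -> hit
96 -> hit
73 -> hit
96 -> hit
48 -> miss, frames [29, 73, 96, 48]
29 -> hit
63 -> miss, frames [29, 73, 96, 48, 63]
78 -> miss, evict 48, frames [29, 73, 96, 63, 78]
48 -> miss, evict 63, frames [29, 73, 96, 78, 48]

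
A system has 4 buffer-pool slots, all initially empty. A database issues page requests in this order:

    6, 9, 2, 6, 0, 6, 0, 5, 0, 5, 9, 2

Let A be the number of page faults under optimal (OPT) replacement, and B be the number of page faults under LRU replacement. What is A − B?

-2

Under OPT: F F F . F . . F . . . . → 5 faults.
Under LRU: F F F . F . . F . . F F → 7 faults.
A − B = 5 − 7 = -2.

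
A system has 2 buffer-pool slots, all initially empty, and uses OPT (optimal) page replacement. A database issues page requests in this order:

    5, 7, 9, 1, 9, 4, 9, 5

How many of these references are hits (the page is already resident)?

5 -> miss, frames [5]
7 -> miss, frames [5, 7]
9 -> miss, evict 7, frames [5, 9]
1 -> miss, evict 5, frames [9, 1]
9 -> hit
4 -> miss, evict 1, frames [9, 4]
9 -> hit
5 -> miss, evict 4, frames [9, 5]
Hits: 2.

2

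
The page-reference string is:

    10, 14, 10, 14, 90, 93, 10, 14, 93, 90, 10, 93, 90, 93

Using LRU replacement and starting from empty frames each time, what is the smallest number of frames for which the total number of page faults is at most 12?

f=1: 14 faults
f=2: 11 faults
f=3: 8 faults
f=4: 4 faults
Smallest f with faults ≤ 12 is 2.

2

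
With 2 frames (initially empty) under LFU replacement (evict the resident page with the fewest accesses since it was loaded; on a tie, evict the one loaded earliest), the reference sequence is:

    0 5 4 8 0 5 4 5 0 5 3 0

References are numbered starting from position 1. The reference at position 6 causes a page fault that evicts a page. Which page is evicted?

8

pos 1: 0 → miss, frames {0}
pos 2: 5 → miss, frames {0,5}
pos 3: 4 → miss, evict 0, frames {5,4}
pos 4: 8 → miss, evict 5, frames {4,8}
pos 5: 0 → miss, evict 4, frames {8,0}
pos 6: 5 → miss, evict 8, frames {0,5}
At position 6, page 8 is evicted.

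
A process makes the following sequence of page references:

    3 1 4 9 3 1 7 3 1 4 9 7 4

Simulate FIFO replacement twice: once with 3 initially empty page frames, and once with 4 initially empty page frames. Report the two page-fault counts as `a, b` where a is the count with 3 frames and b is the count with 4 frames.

3 frames: F F F F F F F . . F F . . → 9 faults.
4 frames: F F F F . . F F F F F F . → 10 faults.
10 > 9: adding a frame increased faults — Belady's anomaly.

9, 10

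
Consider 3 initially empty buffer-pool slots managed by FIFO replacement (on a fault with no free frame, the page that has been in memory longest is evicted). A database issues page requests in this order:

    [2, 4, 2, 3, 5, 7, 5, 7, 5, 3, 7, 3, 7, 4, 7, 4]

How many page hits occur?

2 → miss, frames (2)
4 → miss, frames (2 4)
2 → hit
3 → miss, frames (2 4 3)
5 → miss, evict 2, frames (4 3 5)
7 → miss, evict 4, frames (3 5 7)
5 → hit
7 → hit
5 → hit
3 → hit
7 → hit
3 → hit
7 → hit
4 → miss, evict 3, frames (5 7 4)
7 → hit
4 → hit
Hits: 10.

10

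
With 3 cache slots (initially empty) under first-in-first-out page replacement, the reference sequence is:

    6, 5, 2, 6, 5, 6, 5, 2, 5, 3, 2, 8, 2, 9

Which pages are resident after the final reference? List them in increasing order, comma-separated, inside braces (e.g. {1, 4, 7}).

{3, 8, 9}

6 -> fault, frames {6}
5 -> fault, frames {6,5}
2 -> fault, frames {6,5,2}
6 -> hit
5 -> hit
6 -> hit
5 -> hit
2 -> hit
5 -> hit
3 -> fault, evict 6, frames {5,2,3}
2 -> hit
8 -> fault, evict 5, frames {2,3,8}
2 -> hit
9 -> fault, evict 2, frames {3,8,9}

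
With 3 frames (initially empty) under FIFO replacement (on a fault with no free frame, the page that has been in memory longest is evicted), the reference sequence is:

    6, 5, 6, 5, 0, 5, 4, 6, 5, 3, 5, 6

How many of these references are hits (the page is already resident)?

6: miss, frames {6}
5: miss, frames {6,5}
6: hit
5: hit
0: miss, frames {6,5,0}
5: hit
4: miss, evict 6, frames {5,0,4}
6: miss, evict 5, frames {0,4,6}
5: miss, evict 0, frames {4,6,5}
3: miss, evict 4, frames {6,5,3}
5: hit
6: hit
Hits: 5.

5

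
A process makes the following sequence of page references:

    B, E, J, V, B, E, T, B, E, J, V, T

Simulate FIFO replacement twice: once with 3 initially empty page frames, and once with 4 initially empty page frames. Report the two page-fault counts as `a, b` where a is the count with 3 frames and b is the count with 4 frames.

9, 10

3 frames: F F F F F F F . . F F . → 9 faults.
4 frames: F F F F . . F F F F F F → 10 faults.
10 > 9: adding a frame increased faults — Belady's anomaly.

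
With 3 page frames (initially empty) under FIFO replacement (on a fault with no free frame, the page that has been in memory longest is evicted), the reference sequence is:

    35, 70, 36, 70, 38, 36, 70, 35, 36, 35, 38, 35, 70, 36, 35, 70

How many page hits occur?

9

35: fault, frames {35}
70: fault, frames {35,70}
36: fault, frames {35,70,36}
70: hit
38: fault, evict 35, frames {70,36,38}
36: hit
70: hit
35: fault, evict 70, frames {36,38,35}
36: hit
35: hit
38: hit
35: hit
70: fault, evict 36, frames {38,35,70}
36: fault, evict 38, frames {35,70,36}
35: hit
70: hit
Hits: 9.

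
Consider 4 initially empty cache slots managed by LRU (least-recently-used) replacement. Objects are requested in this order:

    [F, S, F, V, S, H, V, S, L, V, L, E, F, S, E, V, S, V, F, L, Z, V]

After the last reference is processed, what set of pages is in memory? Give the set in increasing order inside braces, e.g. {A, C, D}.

{F, L, V, Z}

F: fault, frames {F}
S: fault, frames {F,S}
F: hit
V: fault, frames {S,F,V}
S: hit
H: fault, frames {F,V,S,H}
V: hit
S: hit
L: fault, evict F, frames {H,V,S,L}
V: hit
L: hit
E: fault, evict H, frames {S,V,L,E}
F: fault, evict S, frames {V,L,E,F}
S: fault, evict V, frames {L,E,F,S}
E: hit
V: fault, evict L, frames {F,S,E,V}
S: hit
V: hit
F: hit
L: fault, evict E, frames {S,V,F,L}
Z: fault, evict S, frames {V,F,L,Z}
V: hit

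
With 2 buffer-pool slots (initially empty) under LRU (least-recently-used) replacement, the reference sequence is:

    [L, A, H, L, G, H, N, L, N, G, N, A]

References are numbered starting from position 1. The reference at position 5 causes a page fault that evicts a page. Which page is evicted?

H

pos 1: L -> fault, frames [L]
pos 2: A -> fault, frames [L, A]
pos 3: H -> fault, evict L, frames [A, H]
pos 4: L -> fault, evict A, frames [H, L]
pos 5: G -> fault, evict H, frames [L, G]
At position 5, page H is evicted.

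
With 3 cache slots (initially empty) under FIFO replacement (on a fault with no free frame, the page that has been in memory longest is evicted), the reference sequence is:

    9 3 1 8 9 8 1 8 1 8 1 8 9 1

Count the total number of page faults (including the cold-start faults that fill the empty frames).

5

9 → fault, frames (9)
3 → fault, frames (9 3)
1 → fault, frames (9 3 1)
8 → fault, evict 9, frames (3 1 8)
9 → fault, evict 3, frames (1 8 9)
8 → hit
1 → hit
8 → hit
1 → hit
8 → hit
1 → hit
8 → hit
9 → hit
1 → hit
Page faults: 5.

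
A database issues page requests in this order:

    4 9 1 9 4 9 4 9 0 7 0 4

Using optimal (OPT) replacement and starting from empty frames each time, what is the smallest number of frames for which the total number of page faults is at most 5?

f=1: 12 faults
f=2: 7 faults
f=3: 5 faults
f=4: 5 faults
f=5: 5 faults
Smallest f with faults ≤ 5 is 3.

3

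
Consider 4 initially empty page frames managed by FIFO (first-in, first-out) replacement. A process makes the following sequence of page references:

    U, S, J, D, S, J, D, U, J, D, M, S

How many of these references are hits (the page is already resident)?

7

U → fault, frames [U]
S → fault, frames [U, S]
J → fault, frames [U, S, J]
D → fault, frames [U, S, J, D]
S → hit
J → hit
D → hit
U → hit
J → hit
D → hit
M → fault, evict U, frames [S, J, D, M]
S → hit
Hits: 7.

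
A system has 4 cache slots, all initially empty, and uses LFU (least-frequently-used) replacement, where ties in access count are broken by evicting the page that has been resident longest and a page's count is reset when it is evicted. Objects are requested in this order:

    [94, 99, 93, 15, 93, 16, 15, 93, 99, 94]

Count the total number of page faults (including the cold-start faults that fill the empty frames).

6

94 -> fault, frames {94}
99 -> fault, frames {94,99}
93 -> fault, frames {94,99,93}
15 -> fault, frames {94,99,93,15}
93 -> hit
16 -> fault, evict 94, frames {99,93,15,16}
15 -> hit
93 -> hit
99 -> hit
94 -> fault, evict 16, frames {99,93,15,94}
Page faults: 6.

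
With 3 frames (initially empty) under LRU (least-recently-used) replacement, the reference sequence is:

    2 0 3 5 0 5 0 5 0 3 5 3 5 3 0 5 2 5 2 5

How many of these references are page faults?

5

2 → miss, frames {2}
0 → miss, frames {2,0}
3 → miss, frames {2,0,3}
5 → miss, evict 2, frames {0,3,5}
0 → hit
5 → hit
0 → hit
5 → hit
0 → hit
3 → hit
5 → hit
3 → hit
5 → hit
3 → hit
0 → hit
5 → hit
2 → miss, evict 3, frames {0,5,2}
5 → hit
2 → hit
5 → hit
Page faults: 5.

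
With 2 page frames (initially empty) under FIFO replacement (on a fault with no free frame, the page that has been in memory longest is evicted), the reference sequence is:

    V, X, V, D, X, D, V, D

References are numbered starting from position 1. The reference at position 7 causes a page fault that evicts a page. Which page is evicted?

pos 1: V → miss, frames [V]
pos 2: X → miss, frames [V, X]
pos 3: V → hit
pos 4: D → miss, evict V, frames [X, D]
pos 5: X → hit
pos 6: D → hit
pos 7: V → miss, evict X, frames [D, V]
At position 7, page X is evicted.

X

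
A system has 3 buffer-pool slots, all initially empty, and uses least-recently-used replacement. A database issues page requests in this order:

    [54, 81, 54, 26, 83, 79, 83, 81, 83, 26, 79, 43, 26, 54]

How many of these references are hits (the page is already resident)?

54 → miss, frames (54)
81 → miss, frames (54 81)
54 → hit
26 → miss, frames (81 54 26)
83 → miss, evict 81, frames (54 26 83)
79 → miss, evict 54, frames (26 83 79)
83 → hit
81 → miss, evict 26, frames (79 83 81)
83 → hit
26 → miss, evict 79, frames (81 83 26)
79 → miss, evict 81, frames (83 26 79)
43 → miss, evict 83, frames (26 79 43)
26 → hit
54 → miss, evict 79, frames (43 26 54)
Hits: 4.

4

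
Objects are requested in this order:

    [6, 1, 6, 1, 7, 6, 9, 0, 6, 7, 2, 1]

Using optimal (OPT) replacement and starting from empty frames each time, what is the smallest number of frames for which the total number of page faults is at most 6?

4

f=1: 12 faults
f=2: 8 faults
f=3: 7 faults
f=4: 6 faults
f=5: 6 faults
f=6: 6 faults
Smallest f with faults ≤ 6 is 4.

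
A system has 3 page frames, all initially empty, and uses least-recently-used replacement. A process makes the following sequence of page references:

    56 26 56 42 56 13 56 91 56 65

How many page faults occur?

6

56: miss, frames [56]
26: miss, frames [56, 26]
56: hit
42: miss, frames [26, 56, 42]
56: hit
13: miss, evict 26, frames [42, 56, 13]
56: hit
91: miss, evict 42, frames [13, 56, 91]
56: hit
65: miss, evict 13, frames [91, 56, 65]
Page faults: 6.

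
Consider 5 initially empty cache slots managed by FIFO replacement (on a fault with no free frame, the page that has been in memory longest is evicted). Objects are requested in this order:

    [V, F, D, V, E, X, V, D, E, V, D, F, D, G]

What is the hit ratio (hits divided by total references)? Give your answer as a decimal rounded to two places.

0.57

V -> miss, frames {V}
F -> miss, frames {V,F}
D -> miss, frames {V,F,D}
V -> hit
E -> miss, frames {V,F,D,E}
X -> miss, frames {V,F,D,E,X}
V -> hit
D -> hit
E -> hit
V -> hit
D -> hit
F -> hit
D -> hit
G -> miss, evict V, frames {F,D,E,X,G}
Hits: 8 of 14 references → 8/14 = 0.5714.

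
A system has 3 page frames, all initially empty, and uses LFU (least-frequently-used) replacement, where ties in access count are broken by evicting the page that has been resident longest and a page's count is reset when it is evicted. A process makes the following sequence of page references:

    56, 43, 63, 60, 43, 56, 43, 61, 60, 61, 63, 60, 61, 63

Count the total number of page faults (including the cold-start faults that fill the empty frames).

10

56: miss, frames {56}
43: miss, frames {56,43}
63: miss, frames {56,43,63}
60: miss, evict 56, frames {43,63,60}
43: hit
56: miss, evict 63, frames {43,60,56}
43: hit
61: miss, evict 60, frames {43,56,61}
60: miss, evict 56, frames {43,61,60}
61: hit
63: miss, evict 60, frames {43,61,63}
60: miss, evict 63, frames {43,61,60}
61: hit
63: miss, evict 60, frames {43,61,63}
Page faults: 10.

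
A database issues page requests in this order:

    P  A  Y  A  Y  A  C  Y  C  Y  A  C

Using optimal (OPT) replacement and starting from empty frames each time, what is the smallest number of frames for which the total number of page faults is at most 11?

2

f=1: 12 faults
f=2: 5 faults
f=3: 4 faults
f=4: 4 faults
Smallest f with faults ≤ 11 is 2.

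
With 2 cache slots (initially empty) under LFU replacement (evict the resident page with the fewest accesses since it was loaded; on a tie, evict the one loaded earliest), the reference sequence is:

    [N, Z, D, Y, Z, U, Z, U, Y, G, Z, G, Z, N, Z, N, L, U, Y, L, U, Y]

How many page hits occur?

4

N -> fault, frames [N]
Z -> fault, frames [N, Z]
D -> fault, evict N, frames [Z, D]
Y -> fault, evict Z, frames [D, Y]
Z -> fault, evict D, frames [Y, Z]
U -> fault, evict Y, frames [Z, U]
Z -> hit
U -> hit
Y -> fault, evict Z, frames [U, Y]
G -> fault, evict Y, frames [U, G]
Z -> fault, evict G, frames [U, Z]
G -> fault, evict Z, frames [U, G]
Z -> fault, evict G, frames [U, Z]
N -> fault, evict Z, frames [U, N]
Z -> fault, evict N, frames [U, Z]
N -> fault, evict Z, frames [U, N]
L -> fault, evict N, frames [U, L]
U -> hit
Y -> fault, evict L, frames [U, Y]
L -> fault, evict Y, frames [U, L]
U -> hit
Y -> fault, evict L, frames [U, Y]
Hits: 4.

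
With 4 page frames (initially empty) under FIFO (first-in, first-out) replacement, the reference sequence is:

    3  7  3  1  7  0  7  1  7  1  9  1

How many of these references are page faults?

5

3: fault, frames [3]
7: fault, frames [3, 7]
3: hit
1: fault, frames [3, 7, 1]
7: hit
0: fault, frames [3, 7, 1, 0]
7: hit
1: hit
7: hit
1: hit
9: fault, evict 3, frames [7, 1, 0, 9]
1: hit
Page faults: 5.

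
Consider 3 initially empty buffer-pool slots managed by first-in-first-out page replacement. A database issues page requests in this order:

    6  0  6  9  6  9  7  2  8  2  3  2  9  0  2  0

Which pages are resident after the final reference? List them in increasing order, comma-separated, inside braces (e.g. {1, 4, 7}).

6: miss, frames {6}
0: miss, frames {6,0}
6: hit
9: miss, frames {6,0,9}
6: hit
9: hit
7: miss, evict 6, frames {0,9,7}
2: miss, evict 0, frames {9,7,2}
8: miss, evict 9, frames {7,2,8}
2: hit
3: miss, evict 7, frames {2,8,3}
2: hit
9: miss, evict 2, frames {8,3,9}
0: miss, evict 8, frames {3,9,0}
2: miss, evict 3, frames {9,0,2}
0: hit

{0, 2, 9}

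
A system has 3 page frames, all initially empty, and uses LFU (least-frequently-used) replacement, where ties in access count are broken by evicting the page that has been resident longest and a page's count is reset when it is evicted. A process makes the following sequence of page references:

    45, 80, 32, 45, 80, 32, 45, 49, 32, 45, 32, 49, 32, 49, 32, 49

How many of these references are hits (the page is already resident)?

45 -> fault, frames (45)
80 -> fault, frames (45 80)
32 -> fault, frames (45 80 32)
45 -> hit
80 -> hit
32 -> hit
45 -> hit
49 -> fault, evict 80, frames (45 32 49)
32 -> hit
45 -> hit
32 -> hit
49 -> hit
32 -> hit
49 -> hit
32 -> hit
49 -> hit
Hits: 12.

12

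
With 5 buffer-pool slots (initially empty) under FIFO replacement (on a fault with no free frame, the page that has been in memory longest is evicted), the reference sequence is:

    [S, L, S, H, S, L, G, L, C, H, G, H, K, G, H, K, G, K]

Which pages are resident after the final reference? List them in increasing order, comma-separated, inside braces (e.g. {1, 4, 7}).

S: fault, frames [S]
L: fault, frames [S, L]
S: hit
H: fault, frames [S, L, H]
S: hit
L: hit
G: fault, frames [S, L, H, G]
L: hit
C: fault, frames [S, L, H, G, C]
H: hit
G: hit
H: hit
K: fault, evict S, frames [L, H, G, C, K]
G: hit
H: hit
K: hit
G: hit
K: hit

{C, G, H, K, L}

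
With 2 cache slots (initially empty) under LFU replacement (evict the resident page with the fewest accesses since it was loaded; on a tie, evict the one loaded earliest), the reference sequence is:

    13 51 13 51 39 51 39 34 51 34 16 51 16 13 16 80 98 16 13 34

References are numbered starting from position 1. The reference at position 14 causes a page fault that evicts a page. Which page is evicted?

pos 1: 13: fault, frames {13}
pos 2: 51: fault, frames {13,51}
pos 3: 13: hit
pos 4: 51: hit
pos 5: 39: fault, evict 13, frames {51,39}
pos 6: 51: hit
pos 7: 39: hit
pos 8: 34: fault, evict 39, frames {51,34}
pos 9: 51: hit
pos 10: 34: hit
pos 11: 16: fault, evict 34, frames {51,16}
pos 12: 51: hit
pos 13: 16: hit
pos 14: 13: fault, evict 16, frames {51,13}
At position 14, page 16 is evicted.

16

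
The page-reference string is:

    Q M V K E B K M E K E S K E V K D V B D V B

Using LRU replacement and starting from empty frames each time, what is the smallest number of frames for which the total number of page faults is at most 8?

f=1: 22 faults
f=2: 21 faults
f=3: 12 faults
f=4: 11 faults
f=5: 10 faults
f=6: 9 faults
f=7: 8 faults
f=8: 8 faults
Smallest f with faults ≤ 8 is 7.

7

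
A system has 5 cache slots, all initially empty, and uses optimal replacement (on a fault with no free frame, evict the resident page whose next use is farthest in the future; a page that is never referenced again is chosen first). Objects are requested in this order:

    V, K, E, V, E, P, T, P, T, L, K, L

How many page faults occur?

V -> miss, frames (V)
K -> miss, frames (V K)
E -> miss, frames (V K E)
V -> hit
E -> hit
P -> miss, frames (V K E P)
T -> miss, frames (V K E P T)
P -> hit
T -> hit
L -> miss, evict T, frames (V K E P L)
K -> hit
L -> hit
Page faults: 6.

6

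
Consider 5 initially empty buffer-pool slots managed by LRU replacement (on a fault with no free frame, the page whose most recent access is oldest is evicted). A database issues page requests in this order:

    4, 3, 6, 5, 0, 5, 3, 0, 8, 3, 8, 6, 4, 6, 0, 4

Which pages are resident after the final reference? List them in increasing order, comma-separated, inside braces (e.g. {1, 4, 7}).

{0, 3, 4, 6, 8}

4 -> fault, frames {4}
3 -> fault, frames {4,3}
6 -> fault, frames {4,3,6}
5 -> fault, frames {4,3,6,5}
0 -> fault, frames {4,3,6,5,0}
5 -> hit
3 -> hit
0 -> hit
8 -> fault, evict 4, frames {6,5,3,0,8}
3 -> hit
8 -> hit
6 -> hit
4 -> fault, evict 5, frames {0,3,8,6,4}
6 -> hit
0 -> hit
4 -> hit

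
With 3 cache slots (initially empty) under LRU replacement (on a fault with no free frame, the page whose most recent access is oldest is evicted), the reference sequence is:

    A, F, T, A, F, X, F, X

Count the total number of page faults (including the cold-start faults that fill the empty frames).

A -> fault, frames [A]
F -> fault, frames [A, F]
T -> fault, frames [A, F, T]
A -> hit
F -> hit
X -> fault, evict T, frames [A, F, X]
F -> hit
X -> hit
Page faults: 4.

4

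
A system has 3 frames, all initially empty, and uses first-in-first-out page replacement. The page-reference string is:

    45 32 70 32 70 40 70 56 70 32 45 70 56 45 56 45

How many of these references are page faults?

45 -> miss, frames {45}
32 -> miss, frames {45,32}
70 -> miss, frames {45,32,70}
32 -> hit
70 -> hit
40 -> miss, evict 45, frames {32,70,40}
70 -> hit
56 -> miss, evict 32, frames {70,40,56}
70 -> hit
32 -> miss, evict 70, frames {40,56,32}
45 -> miss, evict 40, frames {56,32,45}
70 -> miss, evict 56, frames {32,45,70}
56 -> miss, evict 32, frames {45,70,56}
45 -> hit
56 -> hit
45 -> hit
Page faults: 9.

9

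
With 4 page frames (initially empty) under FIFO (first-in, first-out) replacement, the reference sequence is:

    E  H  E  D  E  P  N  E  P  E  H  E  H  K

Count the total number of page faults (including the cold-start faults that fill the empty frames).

E: miss, frames [E]
H: miss, frames [E, H]
E: hit
D: miss, frames [E, H, D]
E: hit
P: miss, frames [E, H, D, P]
N: miss, evict E, frames [H, D, P, N]
E: miss, evict H, frames [D, P, N, E]
P: hit
E: hit
H: miss, evict D, frames [P, N, E, H]
E: hit
H: hit
K: miss, evict P, frames [N, E, H, K]
Page faults: 8.

8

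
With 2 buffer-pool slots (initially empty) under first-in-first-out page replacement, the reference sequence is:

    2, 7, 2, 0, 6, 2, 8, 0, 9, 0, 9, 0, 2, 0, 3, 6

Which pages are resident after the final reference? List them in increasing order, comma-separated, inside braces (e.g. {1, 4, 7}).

{3, 6}

2: fault, frames [2]
7: fault, frames [2, 7]
2: hit
0: fault, evict 2, frames [7, 0]
6: fault, evict 7, frames [0, 6]
2: fault, evict 0, frames [6, 2]
8: fault, evict 6, frames [2, 8]
0: fault, evict 2, frames [8, 0]
9: fault, evict 8, frames [0, 9]
0: hit
9: hit
0: hit
2: fault, evict 0, frames [9, 2]
0: fault, evict 9, frames [2, 0]
3: fault, evict 2, frames [0, 3]
6: fault, evict 0, frames [3, 6]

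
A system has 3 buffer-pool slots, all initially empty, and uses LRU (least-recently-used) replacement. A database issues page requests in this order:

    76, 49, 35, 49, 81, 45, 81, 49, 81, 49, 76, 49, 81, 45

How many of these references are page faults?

7

76 → miss, frames [76]
49 → miss, frames [76, 49]
35 → miss, frames [76, 49, 35]
49 → hit
81 → miss, evict 76, frames [35, 49, 81]
45 → miss, evict 35, frames [49, 81, 45]
81 → hit
49 → hit
81 → hit
49 → hit
76 → miss, evict 45, frames [81, 49, 76]
49 → hit
81 → hit
45 → miss, evict 76, frames [49, 81, 45]
Page faults: 7.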